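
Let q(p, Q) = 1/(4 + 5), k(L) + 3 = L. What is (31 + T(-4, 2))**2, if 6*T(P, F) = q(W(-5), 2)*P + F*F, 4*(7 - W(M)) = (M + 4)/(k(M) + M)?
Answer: 727609/729 ≈ 998.09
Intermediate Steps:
k(L) = -3 + L
W(M) = 7 - (4 + M)/(4*(-3 + 2*M)) (W(M) = 7 - (M + 4)/(4*((-3 + M) + M)) = 7 - (4 + M)/(4*(-3 + 2*M)))
q(p, Q) = 1/9
T(P, F) = F**2/6 + P/54 (T(P, F) = (P/9 + F*F)/6 = (P/9 + F**2)/6 = (F**2 + P/9)/6 = F**2/6 + P/54)
(31 + T(-4, 2))**2 = (31 + ((1/6)*2**2 + (1/54)*(-4)))**2 = (31 + ((1/6)*4 - 2/27))**2 = (31 + (2/3 - 2/27))**2 = (31 + 16/27)**2 = (853/27)**2 = 727609/729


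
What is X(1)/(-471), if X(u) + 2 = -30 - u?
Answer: 11/157 ≈ 0.070064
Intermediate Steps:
X(u) = -32 - u (X(u) = -2 + (-30 - u) = -32 - u)
X(1)/(-471) = (-32 - 1*1)/(-471) = (-32 - 1)*(-1/471) = -33*(-1/471) = 11/157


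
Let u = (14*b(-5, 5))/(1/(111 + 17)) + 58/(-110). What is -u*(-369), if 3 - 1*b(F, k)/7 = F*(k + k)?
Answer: 13492754739/55 ≈ 2.4532e+8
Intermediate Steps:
b(F, k) = 21 - 14*F*k (b(F, k) = 21 - 7*F*(k + k) = 21 - 7*F*2*k = 21 - 14*F*k)
u = 36565731/55 (u = (14*(21 - 14*(-5)*5))/(1/(111 + 17)) + 58/(-110) = (14*(21 + 350))/(1/128) + 58*(-1/110) = (14*371)/(1/128) - 29/55 = 5194*128 - 29/55 = 664832 - 29/55 = 36565731/55 ≈ 6.6483e+5)
-u*(-369) = -36565731*(-369)/55 = -1*(-13492754739/55) = 13492754739/55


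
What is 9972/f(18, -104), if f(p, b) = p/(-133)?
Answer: -73682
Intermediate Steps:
f(p, b) = -p/133 (f(p, b) = p*(-1/133) = -p/133)
9972/f(18, -104) = 9972/((-1/133*18)) = 9972/(-18/133) = 9972*(-133/18) = -73682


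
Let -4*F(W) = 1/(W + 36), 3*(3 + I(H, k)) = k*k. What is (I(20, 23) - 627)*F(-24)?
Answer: 1361/144 ≈ 9.4514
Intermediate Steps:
I(H, k) = -3 + k**2/3 (I(H, k) = -3 + (k*k)/3 = -3 + k**2/3)
F(W) = -1/(4*(36 + W)) (F(W) = -1/(4*(W + 36)) = -1/(4*(36 + W)))
(I(20, 23) - 627)*F(-24) = ((-3 + (1/3)*23**2) - 627)*(-1/(144 + 4*(-24))) = ((-3 + (1/3)*529) - 627)*(-1/(144 - 96)) = ((-3 + 529/3) - 627)*(-1/48) = (520/3 - 627)*(-1*1/48) = -1361/3*(-1/48) = 1361/144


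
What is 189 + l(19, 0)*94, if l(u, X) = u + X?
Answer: 1975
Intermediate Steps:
l(u, X) = X + u
189 + l(19, 0)*94 = 189 + (0 + 19)*94 = 189 + 19*94 = 189 + 1786 = 1975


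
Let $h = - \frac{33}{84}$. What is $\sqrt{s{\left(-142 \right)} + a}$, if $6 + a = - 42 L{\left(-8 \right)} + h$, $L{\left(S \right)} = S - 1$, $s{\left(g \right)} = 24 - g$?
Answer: $\frac{\sqrt{105371}}{14} \approx 23.186$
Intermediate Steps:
$h = - \frac{11}{28}$ ($h = \left(-33\right) \frac{1}{84} = - \frac{11}{28} \approx -0.39286$)
$L{\left(S \right)} = -1 + S$ ($L{\left(S \right)} = S - 1 = -1 + S$)
$a = \frac{10405}{28}$ ($a = -6 - \left(\frac{11}{28} + 42 \left(-1 - 8\right)\right) = -6 - - \frac{10573}{28} = -6 + \left(378 - \frac{11}{28}\right) = -6 + \frac{10573}{28} = \frac{10405}{28} \approx 371.61$)
$\sqrt{s{\left(-142 \right)} + a} = \sqrt{\left(24 - -142\right) + \frac{10405}{28}} = \sqrt{\left(24 + 142\right) + \frac{10405}{28}} = \sqrt{166 + \frac{10405}{28}} = \sqrt{\frac{15053}{28}} = \frac{\sqrt{105371}}{14}$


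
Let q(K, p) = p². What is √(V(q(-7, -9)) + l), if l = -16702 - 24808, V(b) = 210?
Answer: 10*I*√413 ≈ 203.22*I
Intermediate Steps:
l = -41510
√(V(q(-7, -9)) + l) = √(210 - 41510) = √(-41300) = 10*I*√413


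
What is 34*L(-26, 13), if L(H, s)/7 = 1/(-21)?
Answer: -34/3 ≈ -11.333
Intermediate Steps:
L(H, s) = -1/3 (L(H, s) = 7/(-21) = 7*(-1/21) = -1/3)
34*L(-26, 13) = 34*(-1/3) = -34/3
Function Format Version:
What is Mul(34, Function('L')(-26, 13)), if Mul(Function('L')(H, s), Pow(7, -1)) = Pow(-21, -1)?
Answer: Rational(-34, 3) ≈ -11.333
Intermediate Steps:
Function('L')(H, s) = Rational(-1, 3) (Function('L')(H, s) = Mul(7, Pow(-21, -1)) = Mul(7, Rational(-1, 21)) = Rational(-1, 3))
Mul(34, Function('L')(-26, 13)) = Mul(34, Rational(-1, 3)) = Rational(-34, 3)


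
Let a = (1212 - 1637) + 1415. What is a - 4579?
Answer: -3589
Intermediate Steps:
a = 990 (a = -425 + 1415 = 990)
a - 4579 = 990 - 4579 = -3589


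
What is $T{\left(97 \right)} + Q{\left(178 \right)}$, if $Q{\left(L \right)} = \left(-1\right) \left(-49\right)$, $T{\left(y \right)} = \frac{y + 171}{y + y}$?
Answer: $\frac{4887}{97} \approx 50.381$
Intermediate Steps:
$T{\left(y \right)} = \frac{171 + y}{2 y}$
$Q{\left(L \right)} = 49$
$T{\left(97 \right)} + Q{\left(178 \right)} = \frac{171 + 97}{2 \cdot 97} + 49 = \frac{1}{2} \cdot \frac{1}{97} \cdot 268 + 49 = \frac{134}{97} + 49 = \frac{4887}{97}$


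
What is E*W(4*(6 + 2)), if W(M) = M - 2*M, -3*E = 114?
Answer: 1216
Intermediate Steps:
E = -38 (E = -1/3*114 = -38)
W(M) = -M
E*W(4*(6 + 2)) = -(-38)*4*(6 + 2) = -(-38)*4*8 = -(-38)*32 = -38*(-32) = 1216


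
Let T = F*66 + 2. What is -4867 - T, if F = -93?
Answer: 1269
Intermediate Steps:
T = -6136 (T = -93*66 + 2 = -6138 + 2 = -6136)
-4867 - T = -4867 - 1*(-6136) = -4867 + 6136 = 1269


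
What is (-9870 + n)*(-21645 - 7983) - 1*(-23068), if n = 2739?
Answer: 211300336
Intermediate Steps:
(-9870 + n)*(-21645 - 7983) - 1*(-23068) = (-9870 + 2739)*(-21645 - 7983) - 1*(-23068) = -7131*(-29628) + 23068 = 211277268 + 23068 = 211300336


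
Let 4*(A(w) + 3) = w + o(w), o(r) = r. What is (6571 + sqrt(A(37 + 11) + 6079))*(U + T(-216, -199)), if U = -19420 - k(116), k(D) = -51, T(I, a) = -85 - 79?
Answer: -128351343 - 195330*sqrt(61) ≈ -1.2988e+8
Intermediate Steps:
T(I, a) = -164
A(w) = -3 + w/2 (A(w) = -3 + (w + w)/4 = -3 + (2*w)/4 = -3 + w/2)
U = -19369 (U = -19420 - 1*(-51) = -19420 + 51 = -19369)
(6571 + sqrt(A(37 + 11) + 6079))*(U + T(-216, -199)) = (6571 + sqrt((-3 + (37 + 11)/2) + 6079))*(-19369 - 164) = (6571 + sqrt((-3 + (1/2)*48) + 6079))*(-19533) = (6571 + sqrt((-3 + 24) + 6079))*(-19533) = (6571 + sqrt(21 + 6079))*(-19533) = (6571 + sqrt(6100))*(-19533) = (6571 + 10*sqrt(61))*(-19533) = -128351343 - 195330*sqrt(61)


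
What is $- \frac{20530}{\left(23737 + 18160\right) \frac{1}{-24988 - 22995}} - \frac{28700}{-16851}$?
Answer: $\frac{404901724790}{17219667} \approx 23514.0$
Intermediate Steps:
$- \frac{20530}{\left(23737 + 18160\right) \frac{1}{-24988 - 22995}} - \frac{28700}{-16851} = - \frac{20530}{41897 \frac{1}{-47983}} - - \frac{700}{411} = - \frac{20530}{41897 \left(- \frac{1}{47983}\right)} + \frac{700}{411} = - \frac{20530}{- \frac{41897}{47983}} + \frac{700}{411} = \left(-20530\right) \left(- \frac{47983}{41897}\right) + \frac{700}{411} = \frac{985090990}{41897} + \frac{700}{411} = \frac{404901724790}{17219667}$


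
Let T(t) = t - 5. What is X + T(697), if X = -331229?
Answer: -330537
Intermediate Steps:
T(t) = -5 + t
X + T(697) = -331229 + (-5 + 697) = -331229 + 692 = -330537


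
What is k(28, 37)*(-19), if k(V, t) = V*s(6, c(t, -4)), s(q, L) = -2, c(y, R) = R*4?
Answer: 1064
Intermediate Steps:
c(y, R) = 4*R
k(V, t) = -2*V (k(V, t) = V*(-2) = -2*V)
k(28, 37)*(-19) = -2*28*(-19) = -56*(-19) = 1064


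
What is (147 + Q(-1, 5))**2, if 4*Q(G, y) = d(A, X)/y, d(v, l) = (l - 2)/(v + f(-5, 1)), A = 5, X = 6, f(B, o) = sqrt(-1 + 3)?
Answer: 285948102/13225 - 6764*sqrt(2)/2645 ≈ 21618.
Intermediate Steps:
f(B, o) = sqrt(2)
d(v, l) = (-2 + l)/(v + sqrt(2)) (d(v, l) = (l - 2)/(v + sqrt(2)) = (-2 + l)/(v + sqrt(2)))
Q(G, y) = 1/(y*(5 + sqrt(2))) (Q(G, y) = (((-2 + 6)/(5 + sqrt(2)))/y)/4 = ((4/(5 + sqrt(2)))/y)/4 = (4/(y*(5 + sqrt(2))))/4 = 1/(y*(5 + sqrt(2))))
(147 + Q(-1, 5))**2 = (147 + 1/(5*(5 + sqrt(2))))**2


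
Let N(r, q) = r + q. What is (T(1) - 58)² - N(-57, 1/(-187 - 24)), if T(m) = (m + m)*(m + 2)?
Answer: 582572/211 ≈ 2761.0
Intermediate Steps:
T(m) = 2*m*(2 + m) (T(m) = (2*m)*(2 + m) = 2*m*(2 + m))
N(r, q) = q + r
(T(1) - 58)² - N(-57, 1/(-187 - 24)) = (2*1*(2 + 1) - 58)² - (1/(-187 - 24) - 57) = (2*1*3 - 58)² - (1/(-211) - 57) = (6 - 58)² - (-1/211 - 57) = (-52)² - 1*(-12028/211) = 2704 + 12028/211 = 582572/211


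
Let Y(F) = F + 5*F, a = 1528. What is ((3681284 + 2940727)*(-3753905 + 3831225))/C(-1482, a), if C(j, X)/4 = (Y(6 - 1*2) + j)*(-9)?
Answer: 7111304035/729 ≈ 9.7549e+6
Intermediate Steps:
Y(F) = 6*F
C(j, X) = -864 - 36*j (C(j, X) = 4*((6*(6 - 1*2) + j)*(-9)) = 4*((6*(6 - 2) + j)*(-9)) = 4*((6*4 + j)*(-9)) = 4*((24 + j)*(-9)) = 4*(-216 - 9*j) = -864 - 36*j)
((3681284 + 2940727)*(-3753905 + 3831225))/C(-1482, a) = ((3681284 + 2940727)*(-3753905 + 3831225))/(-864 - 36*(-1482)) = (6622011*77320)/(-864 + 53352) = 512013890520/52488 = 512013890520*(1/52488) = 7111304035/729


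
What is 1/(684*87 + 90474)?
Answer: 1/149982 ≈ 6.6675e-6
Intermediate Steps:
1/(684*87 + 90474) = 1/(59508 + 90474) = 1/149982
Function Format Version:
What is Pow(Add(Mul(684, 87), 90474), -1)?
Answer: Rational(1, 149982) ≈ 6.6675e-6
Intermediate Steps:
Pow(Add(Mul(684, 87), 90474), -1) = Pow(Add(59508, 90474), -1) = Pow(149982, -1) = Rational(1, 149982)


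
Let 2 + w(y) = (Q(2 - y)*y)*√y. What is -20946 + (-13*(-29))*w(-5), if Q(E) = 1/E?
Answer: -21700 - 1885*I*√5/7 ≈ -21700.0 - 602.14*I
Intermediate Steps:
w(y) = -2 + y^(3/2)/(2 - y) (w(y) = -2 + (y/(2 - y))*√y = -2 + y^(3/2)/(2 - y))
-20946 + (-13*(-29))*w(-5) = -20946 + (-13*(-29))*((4 - (-5)^(3/2) - 2*(-5))/(-2 - 5)) = -20946 + 377*((4 - (-5)*I*√5 + 10)/(-7)) = -20946 + 377*(-(4 + 5*I*√5 + 10)/7) = -20946 + 377*(-(14 + 5*I*√5)/7) = -20946 + 377*(-2 - 5*I*√5/7) = -20946 + (-754 - 1885*I*√5/7) = -21700 - 1885*I*√5/7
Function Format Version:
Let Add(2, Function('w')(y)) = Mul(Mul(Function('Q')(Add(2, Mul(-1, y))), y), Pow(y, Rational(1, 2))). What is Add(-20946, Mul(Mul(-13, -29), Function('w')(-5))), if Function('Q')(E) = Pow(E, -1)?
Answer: Add(-21700, Mul(Rational(-1885, 7), I, Pow(5, Rational(1, 2)))) ≈ Add(-21700., Mul(-602.14, I))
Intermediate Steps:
Function('w')(y) = Add(-2, Mul(Pow(y, Rational(3, 2)), Pow(Add(2, Mul(-1, y)), -1))) (Function('w')(y) = Add(-2, Mul(Mul(Pow(Add(2, Mul(-1, y)), -1), y), Pow(y, Rational(1, 2)))) = Add(-2, Mul(Mul(y, Pow(Add(2, Mul(-1, y)), -1)), Pow(y, Rational(1, 2)))) = Add(-2, Mul(Pow(y, Rational(3, 2)), Pow(Add(2, Mul(-1, y)), -1))))
Add(-20946, Mul(Mul(-13, -29), Function('w')(-5))) = Add(-20946, Mul(Mul(-13, -29), Mul(Pow(Add(-2, -5), -1), Add(4, Mul(-1, Pow(-5, Rational(3, 2))), Mul(-2, -5))))) = Add(-20946, Mul(377, Mul(Pow(-7, -1), Add(4, Mul(-1, Mul(-5, I, Pow(5, Rational(1, 2)))), 10)))) = Add(-20946, Mul(377, Mul(Rational(-1, 7), Add(4, Mul(5, I, Pow(5, Rational(1, 2))), 10)))) = Add(-20946, Mul(377, Mul(Rational(-1, 7), Add(14, Mul(5, I, Pow(5, Rational(1, 2))))))) = Add(-20946, Mul(377, Add(-2, Mul(Rational(-5, 7), I, Pow(5, Rational(1, 2)))))) = Add(-20946, Add(-754, Mul(Rational(-1885, 7), I, Pow(5, Rational(1, 2))))) = Add(-21700, Mul(Rational(-1885, 7), I, Pow(5, Rational(1, 2))))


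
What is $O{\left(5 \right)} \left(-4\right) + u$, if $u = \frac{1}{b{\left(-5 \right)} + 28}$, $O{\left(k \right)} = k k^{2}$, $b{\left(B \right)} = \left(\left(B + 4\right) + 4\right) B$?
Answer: $- \frac{6499}{13} \approx -499.92$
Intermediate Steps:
$b{\left(B \right)} = B \left(8 + B\right)$ ($b{\left(B \right)} = \left(\left(4 + B\right) + 4\right) B = \left(8 + B\right) B = B \left(8 + B\right)$)
$O{\left(k \right)} = k^{3}$
$u = \frac{1}{13}$ ($u = \frac{1}{- 5 \left(8 - 5\right) + 28} = \frac{1}{\left(-5\right) 3 + 28} = \frac{1}{-15 + 28} = \frac{1}{13} \approx 0.076923$)
$O{\left(5 \right)} \left(-4\right) + u = 5^{3} \left(-4\right) + \frac{1}{13} = 125 \left(-4\right) + \frac{1}{13} = -500 + \frac{1}{13} = - \frac{6499}{13}$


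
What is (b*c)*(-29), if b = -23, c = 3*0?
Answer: 0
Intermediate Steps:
c = 0
(b*c)*(-29) = -23*0*(-29) = 0*(-29) = 0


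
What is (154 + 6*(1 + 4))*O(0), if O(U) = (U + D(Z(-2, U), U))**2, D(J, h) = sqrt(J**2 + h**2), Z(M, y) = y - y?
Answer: 0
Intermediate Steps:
Z(M, y) = 0
O(U) = (U + sqrt(U**2))**2 (O(U) = (U + sqrt(0**2 + U**2))**2 = (U + sqrt(0 + U**2))**2 = (U + sqrt(U**2))**2)
(154 + 6*(1 + 4))*O(0) = (154 + 6*(1 + 4))*(0 + sqrt(0**2))**2 = (154 + 6*5)*(0 + sqrt(0))**2 = (154 + 30)*(0 + 0)**2 = 184*0**2 = 184*0 = 0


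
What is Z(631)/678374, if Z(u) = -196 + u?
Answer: 435/678374 ≈ 0.00064124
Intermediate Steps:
Z(631)/678374 = (-196 + 631)/678374 = 435*(1/678374) = 435/678374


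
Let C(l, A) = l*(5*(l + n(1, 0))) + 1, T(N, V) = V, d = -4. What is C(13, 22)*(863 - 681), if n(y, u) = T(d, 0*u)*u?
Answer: 153972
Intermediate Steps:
n(y, u) = 0 (n(y, u) = (0*u)*u = 0*u = 0)
C(l, A) = 1 + 5*l**2 (C(l, A) = l*(5*(l + 0)) + 1 = l*(5*l) + 1 = 5*l**2 + 1 = 1 + 5*l**2)
C(13, 22)*(863 - 681) = (1 + 5*13**2)*(863 - 681) = (1 + 5*169)*182 = (1 + 845)*182 = 846*182 = 153972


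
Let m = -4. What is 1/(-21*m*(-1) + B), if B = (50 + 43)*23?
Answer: 1/2055 ≈ 0.00048662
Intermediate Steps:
B = 2139 (B = 93*23 = 2139)
1/(-21*m*(-1) + B) = 1/(-21*(-4)*(-1) + 2139) = 1/(84*(-1) + 2139) = 1/(-84 + 2139) = 1/2055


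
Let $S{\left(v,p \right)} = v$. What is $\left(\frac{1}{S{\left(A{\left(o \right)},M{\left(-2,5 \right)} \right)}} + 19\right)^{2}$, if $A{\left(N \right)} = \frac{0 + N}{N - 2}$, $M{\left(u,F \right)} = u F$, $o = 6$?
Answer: $\frac{3481}{9} \approx 386.78$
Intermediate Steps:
$M{\left(u,F \right)} = F u$
$A{\left(N \right)} = \frac{N}{-2 + N}$
$\left(\frac{1}{S{\left(A{\left(o \right)},M{\left(-2,5 \right)} \right)}} + 19\right)^{2} = \left(\frac{1}{6 \frac{1}{-2 + 6}} + 19\right)^{2} = \left(\frac{1}{6 \cdot \frac{1}{4}} + 19\right)^{2} = \left(\frac{1}{\frac{3}{2}} + 19\right)^{2} = \left(\frac{2}{3} + 19\right)^{2} = \left(\frac{59}{3}\right)^{2} = \frac{3481}{9}$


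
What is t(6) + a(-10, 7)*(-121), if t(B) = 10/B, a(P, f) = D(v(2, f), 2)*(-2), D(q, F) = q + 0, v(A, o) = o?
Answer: 5087/3 ≈ 1695.7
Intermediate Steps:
D(q, F) = q
a(P, f) = -2*f (a(P, f) = f*(-2) = -2*f)
t(6) + a(-10, 7)*(-121) = 10/6 - 2*7*(-121) = 10*(⅙) - 14*(-121) = 5/3 + 1694 = 5087/3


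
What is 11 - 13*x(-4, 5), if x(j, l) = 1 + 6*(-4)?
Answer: 310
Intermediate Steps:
x(j, l) = -23 (x(j, l) = 1 - 24 = -23)
11 - 13*x(-4, 5) = 11 - 13*(-23) = 11 + 299 = 310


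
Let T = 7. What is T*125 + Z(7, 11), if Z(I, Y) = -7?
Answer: 868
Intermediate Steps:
T*125 + Z(7, 11) = 7*125 - 7 = 875 - 7 = 868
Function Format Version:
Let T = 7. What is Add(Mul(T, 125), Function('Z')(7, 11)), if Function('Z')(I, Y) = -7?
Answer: 868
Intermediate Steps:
Add(Mul(T, 125), Function('Z')(7, 11)) = Add(Mul(7, 125), -7) = Add(875, -7) = 868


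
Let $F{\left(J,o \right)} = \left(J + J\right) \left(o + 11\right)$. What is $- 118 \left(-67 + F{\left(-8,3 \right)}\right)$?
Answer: $34338$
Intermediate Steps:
$F{\left(J,o \right)} = 2 J \left(11 + o\right)$
$- 118 \left(-67 + F{\left(-8,3 \right)}\right) = - 118 \left(-67 + 2 \left(-8\right) \left(11 + 3\right)\right) = - 118 \left(-67 + 2 \left(-8\right) 14\right) = - 118 \left(-67 - 224\right) = \left(-118\right) \left(-291\right) = 34338$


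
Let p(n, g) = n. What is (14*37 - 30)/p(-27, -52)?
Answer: -488/27 ≈ -18.074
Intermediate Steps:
(14*37 - 30)/p(-27, -52) = (14*37 - 30)/(-27) = (518 - 30)*(-1/27) = 488*(-1/27) = -488/27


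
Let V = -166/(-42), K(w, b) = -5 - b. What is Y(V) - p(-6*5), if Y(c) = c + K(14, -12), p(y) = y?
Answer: 860/21 ≈ 40.952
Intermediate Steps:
V = 83/21 (V = -166*(-1/42) = 83/21 ≈ 3.9524)
Y(c) = 7 + c (Y(c) = c + (-5 - 1*(-12)) = c + (-5 + 12) = c + 7 = 7 + c)
Y(V) - p(-6*5) = (7 + 83/21) - (-6)*5 = 230/21 - 1*(-30) = 230/21 + 30 = 860/21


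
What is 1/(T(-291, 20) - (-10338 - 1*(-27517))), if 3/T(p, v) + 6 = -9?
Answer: -5/85896 ≈ -5.8210e-5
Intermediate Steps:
T(p, v) = -1/5 (T(p, v) = 3/(-6 - 9) = 3/(-15) = 3*(-1/15) = -1/5)
1/(T(-291, 20) - (-10338 - 1*(-27517))) = 1/(-1/5 - (-10338 - 1*(-27517))) = 1/(-1/5 - (-10338 + 27517)) = 1/(-1/5 - 1*17179) = 1/(-1/5 - 17179) = 1/(-85896/5) = -5/85896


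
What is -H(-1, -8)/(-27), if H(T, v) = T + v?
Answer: -1/3 ≈ -0.33333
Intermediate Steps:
-H(-1, -8)/(-27) = -(-1 - 8)/(-27) = -(-9)*(-1)/27 = -1*1/3 = -1/3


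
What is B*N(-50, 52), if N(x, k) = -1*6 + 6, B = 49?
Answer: 0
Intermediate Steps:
N(x, k) = 0 (N(x, k) = -6 + 6 = 0)
B*N(-50, 52) = 49*0 = 0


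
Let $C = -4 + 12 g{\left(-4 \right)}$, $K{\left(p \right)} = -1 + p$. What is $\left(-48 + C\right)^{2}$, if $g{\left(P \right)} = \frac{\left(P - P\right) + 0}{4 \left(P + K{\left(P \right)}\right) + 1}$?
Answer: $2704$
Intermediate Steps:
$g{\left(P \right)} = 0$ ($g{\left(P \right)} = \frac{\left(P - P\right) + 0}{4 \left(P + \left(-1 + P\right)\right) + 1} = \frac{0 + 0}{4 \left(-1 + 2 P\right) + 1} = \frac{0}{\left(-4 + 8 P\right) + 1} = \frac{0}{-3 + 8 P} = 0$)
$C = -4$ ($C = -4 + 12 \cdot 0 = -4 + 0 = -4$)
$\left(-48 + C\right)^{2} = \left(-48 - 4\right)^{2} = \left(-52\right)^{2} = 2704$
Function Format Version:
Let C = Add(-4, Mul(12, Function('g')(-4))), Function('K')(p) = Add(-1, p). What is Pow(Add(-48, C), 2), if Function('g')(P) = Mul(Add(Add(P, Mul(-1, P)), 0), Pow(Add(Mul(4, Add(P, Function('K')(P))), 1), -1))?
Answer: 2704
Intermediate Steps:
Function('g')(P) = 0 (Function('g')(P) = Mul(Add(Add(P, Mul(-1, P)), 0), Pow(Add(Mul(4, Add(P, Add(-1, P))), 1), -1)) = Mul(Add(0, 0), Pow(Add(Mul(4, Add(-1, Mul(2, P))), 1), -1)) = Mul(0, Pow(Add(Add(-4, Mul(8, P)), 1), -1)) = Mul(0, Pow(Add(-3, Mul(8, P)), -1)) = 0)
C = -4 (C = Add(-4, Mul(12, 0)) = Add(-4, 0) = -4)
Pow(Add(-48, C), 2) = Pow(Add(-48, -4), 2) = Pow(-52, 2) = 2704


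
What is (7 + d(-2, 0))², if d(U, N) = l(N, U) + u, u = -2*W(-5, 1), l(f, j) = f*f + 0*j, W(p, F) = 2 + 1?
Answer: 1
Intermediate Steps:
W(p, F) = 3
l(f, j) = f² (l(f, j) = f² + 0 = f²)
u = -6 (u = -2*3 = -6)
d(U, N) = -6 + N² (d(U, N) = N² - 6 = -6 + N²)
(7 + d(-2, 0))² = (7 + (-6 + 0²))² = (7 + (-6 + 0))² = (7 - 6)² = 1² = 1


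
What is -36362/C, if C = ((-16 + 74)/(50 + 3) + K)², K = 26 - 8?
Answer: -51070429/512072 ≈ -99.733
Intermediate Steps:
K = 18
C = 1024144/2809 (C = ((-16 + 74)/(50 + 3) + 18)² = (58/53 + 18)² = (1012/53)² = 1024144/2809 ≈ 364.59)
-36362/C = -36362/1024144/2809 = -36362*2809/1024144 = -51070429/512072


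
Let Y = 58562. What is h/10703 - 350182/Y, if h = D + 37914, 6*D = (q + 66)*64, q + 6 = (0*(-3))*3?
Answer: -106442757/44770649 ≈ -2.3775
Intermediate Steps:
q = -6 (q = -6 + (0*(-3))*3 = -6 + 0*3 = -6 + 0 = -6)
D = 640 (D = ((-6 + 66)*64)/6 = (60*64)/6 = (⅙)*3840 = 640)
h = 38554 (h = 640 + 37914 = 38554)
h/10703 - 350182/Y = 38554/10703 - 350182/58562 = 38554*(1/10703) - 350182*1/58562 = 38554/10703 - 25013/4183 = -106442757/44770649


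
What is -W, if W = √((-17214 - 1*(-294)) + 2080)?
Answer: -2*I*√3710 ≈ -121.82*I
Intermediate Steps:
W = 2*I*√3710 (W = √((-17214 + 294) + 2080) = √(-16920 + 2080) = √(-14840) = 2*I*√3710 ≈ 121.82*I)
-W = -2*I*√3710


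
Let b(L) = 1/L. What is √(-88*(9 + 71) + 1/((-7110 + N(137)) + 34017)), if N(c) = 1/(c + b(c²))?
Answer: I*√33699789697632750733262522/69187440847 ≈ 83.905*I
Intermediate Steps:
b(L) = 1/L
N(c) = 1/(c + c⁻²) (N(c) = 1/(c + 1/(c²)) = 1/(c + c⁻²))
√(-88*(9 + 71) + 1/((-7110 + N(137)) + 34017)) = √(-88*(9 + 71) + 1/((-7110 + 137²/(1 + 137³)) + 34017)) = √(-88*80 + 1/((-7110 + 18769/(1 + 2571353)) + 34017)) = √(-7040 + 1/((-7110 + 18769/2571354) + 34017)) = √(-7040 + 1/(-18282308171/2571354 + 34017)) = √(-7040 + 1/(69187440847/2571354)) = √(-7040 + 2571354/69187440847) = √(-487079580991526/69187440847) = I*√33699789697632750733262522/69187440847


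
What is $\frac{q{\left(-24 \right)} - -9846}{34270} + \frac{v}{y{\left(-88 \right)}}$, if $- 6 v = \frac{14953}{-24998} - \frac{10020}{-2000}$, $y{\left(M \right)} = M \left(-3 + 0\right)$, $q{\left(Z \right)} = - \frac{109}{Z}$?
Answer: $\frac{1931353543397}{6784917163200} \approx 0.28465$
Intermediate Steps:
$q{\left(Z \right)} = - \frac{109}{Z}$
$y{\left(M \right)} = - 3 M$ ($y{\left(M \right)} = M \left(-3\right) = - 3 M$)
$v = - \frac{5514349}{7499400}$ ($v = - \frac{\frac{14953}{-24998} - \frac{10020}{-2000}}{6} = - \frac{14953 \left(- \frac{1}{24998}\right) - - \frac{501}{100}}{6} = - \frac{- \frac{14953}{24998} + \frac{501}{100}}{6} = \left(- \frac{1}{6}\right) \frac{5514349}{1249900} = - \frac{5514349}{7499400} \approx -0.73531$)
$\frac{q{\left(-24 \right)} - -9846}{34270} + \frac{v}{y{\left(-88 \right)}} = \frac{- \frac{109}{-24} - -9846}{34270} - \frac{5514349}{7499400 \left(\left(-3\right) \left(-88\right)\right)} = \left(\left(-109\right) \left(- \frac{1}{24}\right) + 9846\right) \frac{1}{34270} - \frac{5514349}{7499400 \cdot 264} = \left(\frac{109}{24} + 9846\right) \frac{1}{34270} - \frac{5514349}{1979841600} = \frac{236413}{24} \cdot \frac{1}{34270} - \frac{5514349}{1979841600} = \frac{236413}{822480} - \frac{5514349}{1979841600} = \frac{1931353543397}{6784917163200}$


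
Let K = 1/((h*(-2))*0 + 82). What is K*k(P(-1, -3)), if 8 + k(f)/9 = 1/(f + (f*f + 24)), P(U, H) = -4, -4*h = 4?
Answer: -7/8 ≈ -0.87500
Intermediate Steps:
h = -1 (h = -¼*4 = -1)
k(f) = -72 + 9/(24 + f + f²) (k(f) = -72 + 9/(f + (f*f + 24)) = -72 + 9/(f + (f² + 24)) = -72 + 9/(f + (24 + f²)) = -72 + 9/(24 + f + f²))
K = 1/82 (K = 1/(-1*(-2)*0 + 82) = 1/(2*0 + 82) = 1/(0 + 82) = 1/82 ≈ 0.012195)
K*k(P(-1, -3)) = (9*(-191 - 8*(-4) - 8*(-4)²)/(24 - 4 + (-4)²))/82 = (9*(-191 + 32 - 8*16)/(24 - 4 + 16))/82 = (9*(-191 + 32 - 128)/36)/82 = (9*(1/36)*(-287))/82 = (1/82)*(-287/4) = -7/8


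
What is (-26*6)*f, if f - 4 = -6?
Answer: 312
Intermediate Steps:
f = -2 (f = 4 - 6 = -2)
(-26*6)*f = -26*6*(-2) = -156*(-2) = 312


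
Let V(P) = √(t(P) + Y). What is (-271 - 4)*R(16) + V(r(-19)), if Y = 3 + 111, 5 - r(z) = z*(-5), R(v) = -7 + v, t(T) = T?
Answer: -2475 + 2*√6 ≈ -2470.1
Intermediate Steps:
r(z) = 5 + 5*z (r(z) = 5 - z*(-5) = 5 - (-5)*z = 5 + 5*z)
Y = 114
V(P) = √(114 + P) (V(P) = √(P + 114) = √(114 + P))
(-271 - 4)*R(16) + V(r(-19)) = (-271 - 4)*(-7 + 16) + √(114 + (5 + 5*(-19))) = -275*9 + √(114 + (5 - 95)) = -2475 + √(114 - 90) = -2475 + √24 = -2475 + 2*√6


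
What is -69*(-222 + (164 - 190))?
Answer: 17112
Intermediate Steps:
-69*(-222 + (164 - 190)) = -69*(-222 - 26) = -69*(-248) = 17112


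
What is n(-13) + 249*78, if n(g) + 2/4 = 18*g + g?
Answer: 38349/2 ≈ 19175.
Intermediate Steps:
n(g) = -½ + 19*g (n(g) = -½ + (18*g + g) = -½ + 19*g)
n(-13) + 249*78 = (-½ + 19*(-13)) + 249*78 = (-½ - 247) + 19422 = -495/2 + 19422 = 38349/2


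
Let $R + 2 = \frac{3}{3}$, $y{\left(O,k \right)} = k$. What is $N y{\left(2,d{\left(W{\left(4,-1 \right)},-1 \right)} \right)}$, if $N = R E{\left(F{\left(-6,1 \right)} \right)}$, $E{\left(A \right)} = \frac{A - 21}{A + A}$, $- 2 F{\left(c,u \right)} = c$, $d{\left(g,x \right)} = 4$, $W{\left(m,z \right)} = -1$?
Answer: $12$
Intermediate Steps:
$F{\left(c,u \right)} = - \frac{c}{2}$
$E{\left(A \right)} = \frac{-21 + A}{2 A}$
$R = -1$ ($R = -2 + \frac{3}{3} = -2 + 3 \cdot \frac{1}{3} = -2 + 1 = -1$)
$N = 3$ ($N = - \frac{-21 - -3}{2 \left(\left(- \frac{1}{2}\right) \left(-6\right)\right)} = - \frac{-21 + 3}{2 \cdot 3} = - \frac{-18}{2 \cdot 3} = \left(-1\right) \left(-3\right) = 3$)
$N y{\left(2,d{\left(W{\left(4,-1 \right)},-1 \right)} \right)} = 3 \cdot 4 = 12$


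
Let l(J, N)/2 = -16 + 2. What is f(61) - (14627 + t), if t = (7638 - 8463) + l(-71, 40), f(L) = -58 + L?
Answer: -13771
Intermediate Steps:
l(J, N) = -28 (l(J, N) = 2*(-16 + 2) = 2*(-14) = -28)
t = -853 (t = (7638 - 8463) - 28 = -825 - 28 = -853)
f(61) - (14627 + t) = (-58 + 61) - (14627 - 853) = 3 - 1*13774 = 3 - 13774 = -13771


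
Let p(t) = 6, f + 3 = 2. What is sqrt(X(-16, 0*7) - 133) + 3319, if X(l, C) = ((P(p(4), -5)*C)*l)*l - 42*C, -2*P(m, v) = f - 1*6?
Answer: 3319 + I*sqrt(133) ≈ 3319.0 + 11.533*I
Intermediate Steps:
f = -1 (f = -3 + 2 = -1)
P(m, v) = 7/2 (P(m, v) = -(-1 - 1*6)/2 = -(-1 - 6)/2 = -1/2*(-7) = 7/2)
X(l, C) = -42*C + 7*C*l**2/2 (X(l, C) = ((7*C/2)*l)*l - 42*C = (7*C*l/2)*l - 42*C = 7*C*l**2/2 - 42*C = -42*C + 7*C*l**2/2)
sqrt(X(-16, 0*7) - 133) + 3319 = sqrt(7*(0*7)*(-12 + (-16)**2)/2 - 133) + 3319 = sqrt((7/2)*0*(-12 + 256) - 133) + 3319 = sqrt((7/2)*0*244 - 133) + 3319 = sqrt(0 - 133) + 3319 = sqrt(-133) + 3319 = I*sqrt(133) + 3319 = 3319 + I*sqrt(133)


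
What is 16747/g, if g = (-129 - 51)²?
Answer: 16747/32400 ≈ 0.51688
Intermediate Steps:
g = 32400 (g = (-180)² = 32400)
16747/g = 16747/32400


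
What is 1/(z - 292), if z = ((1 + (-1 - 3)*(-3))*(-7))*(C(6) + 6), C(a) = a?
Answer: -1/1384 ≈ -0.00072254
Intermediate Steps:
z = -1092 (z = ((1 + (-1 - 3)*(-3))*(-7))*(6 + 6) = ((1 - 4*(-3))*(-7))*12 = ((1 + 12)*(-7))*12 = (13*(-7))*12 = -91*12 = -1092)
1/(z - 292) = 1/(-1092 - 292) = 1/(-1384) = -1/1384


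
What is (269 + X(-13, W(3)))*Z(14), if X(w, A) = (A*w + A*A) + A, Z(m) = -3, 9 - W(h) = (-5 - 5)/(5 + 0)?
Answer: -774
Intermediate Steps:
W(h) = 11 (W(h) = 9 - (-5 - 5)/(5 + 0) = 9 - (-10)/5 = 9 - 1*(-2) = 9 + 2 = 11)
X(w, A) = A + A**2 + A*w (X(w, A) = (A*w + A**2) + A = (A**2 + A*w) + A = A + A**2 + A*w)
(269 + X(-13, W(3)))*Z(14) = (269 + 11*(1 + 11 - 13))*(-3) = (269 + 11*(-1))*(-3) = (269 - 11)*(-3) = 258*(-3) = -774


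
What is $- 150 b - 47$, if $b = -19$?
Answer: $2803$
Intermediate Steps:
$- 150 b - 47 = \left(-150\right) \left(-19\right) - 47 = 2850 - 47 = 2803$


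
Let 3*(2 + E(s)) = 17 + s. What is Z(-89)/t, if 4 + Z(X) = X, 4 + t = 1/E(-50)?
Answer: 1209/53 ≈ 22.811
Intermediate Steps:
E(s) = 11/3 + s/3 (E(s) = -2 + (17 + s)/3 = -2 + (17/3 + s/3) = 11/3 + s/3)
t = -53/13 (t = -4 + 1/(11/3 + (1/3)*(-50)) = -4 + 1/(11/3 - 50/3) = -4 + 1/(-13) = -4 - 1/13 = -53/13 ≈ -4.0769)
Z(X) = -4 + X
Z(-89)/t = (-4 - 89)/(-53/13) = -93*(-13/53) = 1209/53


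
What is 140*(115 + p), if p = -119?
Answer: -560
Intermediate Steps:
140*(115 + p) = 140*(115 - 119) = 140*(-4) = -560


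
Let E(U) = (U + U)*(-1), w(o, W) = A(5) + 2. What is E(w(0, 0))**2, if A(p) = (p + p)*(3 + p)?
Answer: 26896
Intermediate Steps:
A(p) = 2*p*(3 + p) (A(p) = (2*p)*(3 + p) = 2*p*(3 + p))
w(o, W) = 82 (w(o, W) = 2*5*(3 + 5) + 2 = 2*5*8 + 2 = 80 + 2 = 82)
E(U) = -2*U (E(U) = (2*U)*(-1) = -2*U)
E(w(0, 0))**2 = (-2*82)**2 = (-164)**2 = 26896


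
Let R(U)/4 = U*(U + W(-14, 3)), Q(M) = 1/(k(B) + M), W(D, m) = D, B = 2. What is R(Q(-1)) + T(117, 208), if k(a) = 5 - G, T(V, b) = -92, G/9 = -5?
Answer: -223632/2401 ≈ -93.141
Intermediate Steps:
G = -45 (G = 9*(-5) = -45)
k(a) = 50 (k(a) = 5 - 1*(-45) = 5 + 45 = 50)
Q(M) = 1/(50 + M)
R(U) = 4*U*(-14 + U) (R(U) = 4*(U*(U - 14)) = 4*(U*(-14 + U)) = 4*U*(-14 + U))
R(Q(-1)) + T(117, 208) = 4*(-14 + 1/(50 - 1))/(50 - 1) - 92 = 4*(-14 + 1/49)/49 - 92 = 4*(1/49)*(-14 + 1/49) - 92 = 4*(1/49)*(-685/49) - 92 = -2740/2401 - 92 = -223632/2401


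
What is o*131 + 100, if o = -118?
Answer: -15358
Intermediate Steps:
o*131 + 100 = -118*131 + 100 = -15458 + 100 = -15358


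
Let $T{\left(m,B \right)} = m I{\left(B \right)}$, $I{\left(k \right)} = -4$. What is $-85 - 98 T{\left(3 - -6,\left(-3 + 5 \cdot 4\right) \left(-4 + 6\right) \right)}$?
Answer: $3443$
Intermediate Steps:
$T{\left(m,B \right)} = - 4 m$ ($T{\left(m,B \right)} = m \left(-4\right) = - 4 m$)
$-85 - 98 T{\left(3 - -6,\left(-3 + 5 \cdot 4\right) \left(-4 + 6\right) \right)} = -85 - 98 \left(- 4 \left(3 - -6\right)\right) = -85 - 98 \left(- 4 \left(3 + 6\right)\right) = -85 - 98 \left(\left(-4\right) 9\right) = -85 - -3528 = -85 + 3528 = 3443$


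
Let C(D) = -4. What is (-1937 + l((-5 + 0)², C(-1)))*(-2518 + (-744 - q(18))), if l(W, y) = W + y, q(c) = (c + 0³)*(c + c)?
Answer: 7491560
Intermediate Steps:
q(c) = 2*c² (q(c) = (c + 0)*(2*c) = c*(2*c) = 2*c²)
(-1937 + l((-5 + 0)², C(-1)))*(-2518 + (-744 - q(18))) = (-1937 + ((-5 + 0)² - 4))*(-2518 + (-744 - 2*18²)) = (-1937 + ((-5)² - 4))*(-2518 + (-744 - 2*324)) = (-1937 + (25 - 4))*(-2518 + (-744 - 1*648)) = (-1937 + 21)*(-2518 + (-744 - 648)) = -1916*(-2518 - 1392) = -1916*(-3910) = 7491560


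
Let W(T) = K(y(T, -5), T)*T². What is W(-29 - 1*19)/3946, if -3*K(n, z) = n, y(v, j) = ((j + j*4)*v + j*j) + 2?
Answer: -471168/1973 ≈ -238.81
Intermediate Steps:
y(v, j) = 2 + j² + 5*j*v (y(v, j) = ((j + 4*j)*v + j²) + 2 = ((5*j)*v + j²) + 2 = (5*j*v + j²) + 2 = (j² + 5*j*v) + 2 = 2 + j² + 5*j*v)
K(n, z) = -n/3
W(T) = T²*(-9 + 25*T/3) (W(T) = (-(2 + (-5)² + 5*(-5)*T)/3)*T² = (-(2 + 25 - 25*T)/3)*T² = (-(27 - 25*T)/3)*T² = (-9 + 25*T/3)*T² = T²*(-9 + 25*T/3))
W(-29 - 1*19)/3946 = ((-29 - 1*19)²*(-27 + 25*(-29 - 1*19))/3)/3946 = ((-29 - 19)²*(-27 + 25*(-29 - 19))/3)*(1/3946) = ((⅓)*(-48)²*(-27 + 25*(-48)))*(1/3946) = ((⅓)*2304*(-27 - 1200))*(1/3946) = ((⅓)*2304*(-1227))*(1/3946) = -942336*1/3946 = -471168/1973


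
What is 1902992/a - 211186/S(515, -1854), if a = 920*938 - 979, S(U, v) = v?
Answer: 30927744439/266352129 ≈ 116.12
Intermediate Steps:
a = 861981 (a = 862960 - 979 = 861981)
1902992/a - 211186/S(515, -1854) = 1902992/861981 - 211186/(-1854) = 1902992*(1/861981) - 211186*(-1/1854) = 1902992/861981 + 105593/927 = 30927744439/266352129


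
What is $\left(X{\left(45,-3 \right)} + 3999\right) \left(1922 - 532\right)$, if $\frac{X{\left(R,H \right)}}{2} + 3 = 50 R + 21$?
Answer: $11863650$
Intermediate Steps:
$X{\left(R,H \right)} = 36 + 100 R$ ($X{\left(R,H \right)} = -6 + 2 \left(50 R + 21\right) = -6 + 2 \left(21 + 50 R\right) = -6 + \left(42 + 100 R\right) = 36 + 100 R$)
$\left(X{\left(45,-3 \right)} + 3999\right) \left(1922 - 532\right) = \left(\left(36 + 100 \cdot 45\right) + 3999\right) \left(1922 - 532\right) = \left(\left(36 + 4500\right) + 3999\right) 1390 = \left(4536 + 3999\right) 1390 = 8535 \cdot 1390 = 11863650$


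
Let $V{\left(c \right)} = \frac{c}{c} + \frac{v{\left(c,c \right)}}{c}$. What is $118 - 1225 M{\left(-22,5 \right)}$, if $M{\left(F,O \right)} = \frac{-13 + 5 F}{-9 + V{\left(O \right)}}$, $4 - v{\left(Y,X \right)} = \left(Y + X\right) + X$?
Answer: $- \frac{249119}{17} \approx -14654.0$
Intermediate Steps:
$v{\left(Y,X \right)} = 4 - Y - 2 X$ ($v{\left(Y,X \right)} = 4 - \left(\left(Y + X\right) + X\right) = 4 - \left(\left(X + Y\right) + X\right) = 4 - \left(Y + 2 X\right) = 4 - Y - 2 X$)
$V{\left(c \right)} = 1 + \frac{4 - 3 c}{c}$ ($V{\left(c \right)} = \frac{c}{c} + \frac{4 - c - 2 c}{c} = 1 + \frac{4 - 3 c}{c}$)
$M{\left(F,O \right)} = \frac{-13 + 5 F}{-11 + \frac{4}{O}}$ ($M{\left(F,O \right)} = \frac{-13 + 5 F}{-9 - \left(2 - \frac{4}{O}\right)} = \frac{-13 + 5 F}{-11 + \frac{4}{O}}$)
$118 - 1225 M{\left(-22,5 \right)} = 118 - 1225 \frac{5 \left(13 - -110\right)}{-4 + 11 \cdot 5} = 118 - 1225 \frac{5 \left(13 + 110\right)}{-4 + 55} = 118 - 1225 \cdot 5 \cdot \frac{1}{51} \cdot 123 = 118 - \frac{251125}{17} = - \frac{249119}{17}$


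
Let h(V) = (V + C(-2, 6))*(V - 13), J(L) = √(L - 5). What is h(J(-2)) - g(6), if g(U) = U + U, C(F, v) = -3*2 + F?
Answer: 85 - 21*I*√7 ≈ 85.0 - 55.561*I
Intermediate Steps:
J(L) = √(-5 + L)
C(F, v) = -6 + F
h(V) = (-13 + V)*(-8 + V) (h(V) = (V + (-6 - 2))*(V - 13) = (V - 8)*(-13 + V) = (-8 + V)*(-13 + V) = (-13 + V)*(-8 + V))
g(U) = 2*U
h(J(-2)) - g(6) = (104 + (√(-5 - 2))² - 21*√(-5 - 2)) - 2*6 = (104 + (√(-7))² - 21*I*√7) - 1*12 = (104 + (I*√7)² - 21*I*√7) - 12 = (104 - 7 - 21*I*√7) - 12 = (97 - 21*I*√7) - 12 = 85 - 21*I*√7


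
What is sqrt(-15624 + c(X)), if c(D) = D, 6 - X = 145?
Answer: I*sqrt(15763) ≈ 125.55*I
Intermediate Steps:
X = -139 (X = 6 - 1*145 = 6 - 145 = -139)
sqrt(-15624 + c(X)) = sqrt(-15624 - 139) = sqrt(-15763) = I*sqrt(15763)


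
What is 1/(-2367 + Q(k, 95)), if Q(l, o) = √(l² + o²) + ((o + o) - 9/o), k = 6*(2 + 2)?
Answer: -19648280/42689517951 - 9025*√9601/42689517951 ≈ -0.00048098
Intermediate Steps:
k = 24 (k = 6*4 = 24)
Q(l, o) = √(l² + o²) - 9/o + 2*o (Q(l, o) = √(l² + o²) + (2*o - 9/o) = √(l² + o²) + (-9/o + 2*o) = √(l² + o²) - 9/o + 2*o)
1/(-2367 + Q(k, 95)) = 1/(-2367 + (√(24² + 95²) - 9/95 + 2*95)) = 1/(-2367 + (√(576 + 9025) - 9*1/95 + 190)) = 1/(-2367 + (√9601 - 9/95 + 190)) = 1/(-2367 + (18041/95 + √9601)) = 1/(-206824/95 + √9601)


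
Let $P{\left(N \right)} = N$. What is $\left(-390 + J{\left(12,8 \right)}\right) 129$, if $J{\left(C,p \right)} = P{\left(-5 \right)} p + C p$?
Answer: $-43086$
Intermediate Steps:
$J{\left(C,p \right)} = - 5 p + C p$
$\left(-390 + J{\left(12,8 \right)}\right) 129 = \left(-390 + 8 \left(-5 + 12\right)\right) 129 = \left(-390 + 8 \cdot 7\right) 129 = \left(-390 + 56\right) 129 = \left(-334\right) 129 = -43086$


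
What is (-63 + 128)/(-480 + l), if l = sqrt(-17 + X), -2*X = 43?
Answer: -62400/460877 - 65*I*sqrt(154)/460877 ≈ -0.13539 - 0.0017502*I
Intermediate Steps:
X = -43/2 (X = -1/2*43 = -43/2 ≈ -21.500)
l = I*sqrt(154)/2 (l = sqrt(-17 - 43/2) = sqrt(-77/2) = I*sqrt(154)/2 ≈ 6.2048*I)
(-63 + 128)/(-480 + l) = (-63 + 128)/(-480 + I*sqrt(154)/2) = 65/(-480 + I*sqrt(154)/2)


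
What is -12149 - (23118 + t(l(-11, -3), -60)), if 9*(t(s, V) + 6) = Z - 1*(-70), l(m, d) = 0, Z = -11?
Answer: -317408/9 ≈ -35268.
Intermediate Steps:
t(s, V) = 5/9 (t(s, V) = -6 + (-11 - 1*(-70))/9 = -6 + (-11 + 70)/9 = -6 + (1/9)*59 = -6 + 59/9 = 5/9)
-12149 - (23118 + t(l(-11, -3), -60)) = -12149 - (23118 + 5/9) = -12149 - 1*208067/9 = -12149 - 208067/9 = -317408/9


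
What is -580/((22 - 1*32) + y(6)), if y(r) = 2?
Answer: 145/2 ≈ 72.500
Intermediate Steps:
-580/((22 - 1*32) + y(6)) = -580/((22 - 1*32) + 2) = -580/((22 - 32) + 2) = -580/(-10 + 2) = -580/(-8) = -1/8*(-580) = 145/2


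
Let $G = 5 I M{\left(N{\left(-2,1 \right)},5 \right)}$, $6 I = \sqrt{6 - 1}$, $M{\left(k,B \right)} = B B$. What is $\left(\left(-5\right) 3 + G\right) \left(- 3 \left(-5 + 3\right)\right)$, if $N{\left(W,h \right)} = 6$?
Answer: $-90 + 125 \sqrt{5} \approx 189.51$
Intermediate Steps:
$M{\left(k,B \right)} = B^{2}$
$I = \frac{\sqrt{5}}{6}$ ($I = \frac{\sqrt{6 - 1}}{6} = \frac{\sqrt{5}}{6} \approx 0.37268$)
$G = \frac{125 \sqrt{5}}{6}$ ($G = 5 \frac{\sqrt{5}}{6} \cdot 5^{2} = \frac{5 \sqrt{5}}{6} \cdot 25 = \frac{125 \sqrt{5}}{6} \approx 46.585$)
$\left(\left(-5\right) 3 + G\right) \left(- 3 \left(-5 + 3\right)\right) = \left(\left(-5\right) 3 + \frac{125 \sqrt{5}}{6}\right) \left(- 3 \left(-5 + 3\right)\right) = \left(-15 + \frac{125 \sqrt{5}}{6}\right) \left(\left(-3\right) \left(-2\right)\right) = \left(-15 + \frac{125 \sqrt{5}}{6}\right) 6 = -90 + 125 \sqrt{5}$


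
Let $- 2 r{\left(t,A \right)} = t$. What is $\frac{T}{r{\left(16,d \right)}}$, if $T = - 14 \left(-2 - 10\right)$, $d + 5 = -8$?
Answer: $-21$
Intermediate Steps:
$d = -13$ ($d = -5 - 8 = -13$)
$r{\left(t,A \right)} = - \frac{t}{2}$
$T = 168$ ($T = \left(-14\right) \left(-12\right) = 168$)
$\frac{T}{r{\left(16,d \right)}} = \frac{168}{\left(- \frac{1}{2}\right) 16} = \frac{168}{-8} = 168 \left(- \frac{1}{8}\right) = -21$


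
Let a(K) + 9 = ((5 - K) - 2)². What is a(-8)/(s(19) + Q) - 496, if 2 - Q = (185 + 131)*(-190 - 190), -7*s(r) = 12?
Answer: -208458984/420281 ≈ -496.00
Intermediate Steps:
s(r) = -12/7 (s(r) = -⅐*12 = -12/7)
Q = 120082 (Q = 2 - (185 + 131)*(-190 - 190) = 2 - 316*(-380) = 2 - 1*(-120080) = 2 + 120080 = 120082)
a(K) = -9 + (3 - K)² (a(K) = -9 + ((5 - K) - 2)² = -9 + (3 - K)²)
a(-8)/(s(19) + Q) - 496 = (-8*(-6 - 8))/(-12/7 + 120082) - 496 = (-8*(-14))/(840562/7) - 496 = (7/840562)*112 - 496 = 392/420281 - 496 = -208458984/420281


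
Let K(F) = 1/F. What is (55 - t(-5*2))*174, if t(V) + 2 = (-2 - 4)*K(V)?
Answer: 49068/5 ≈ 9813.6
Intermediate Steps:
t(V) = -2 - 6/V (t(V) = -2 + (-2 - 4)/V = -2 - 6/V)
(55 - t(-5*2))*174 = (55 - (-2 - 6/((-5*2))))*174 = (55 - (-2 - 6/(-10)))*174 = (55 - (-2 - 6*(-⅒)))*174 = (55 - (-2 + ⅗))*174 = (55 - 1*(-7/5))*174 = (55 + 7/5)*174 = (282/5)*174 = 49068/5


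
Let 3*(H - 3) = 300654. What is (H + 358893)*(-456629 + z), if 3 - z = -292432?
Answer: -75383764116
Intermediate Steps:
H = 100221 (H = 3 + (1/3)*300654 = 3 + 100218 = 100221)
z = 292435 (z = 3 - 1*(-292432) = 3 + 292432 = 292435)
(H + 358893)*(-456629 + z) = (100221 + 358893)*(-456629 + 292435) = 459114*(-164194) = -75383764116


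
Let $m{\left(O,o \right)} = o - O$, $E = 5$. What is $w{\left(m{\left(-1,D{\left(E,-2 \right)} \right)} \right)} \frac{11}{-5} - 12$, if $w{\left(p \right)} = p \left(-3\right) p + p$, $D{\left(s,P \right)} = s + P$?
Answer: $\frac{424}{5} \approx 84.8$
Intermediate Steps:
$D{\left(s,P \right)} = P + s$
$w{\left(p \right)} = p - 3 p^{2}$ ($w{\left(p \right)} = - 3 p p + p = - 3 p^{2} + p = p - 3 p^{2}$)
$w{\left(m{\left(-1,D{\left(E,-2 \right)} \right)} \right)} \frac{11}{-5} - 12 = \left(\left(-2 + 5\right) - -1\right) \left(1 - 3 \left(\left(-2 + 5\right) - -1\right)\right) \frac{11}{-5} - 12 = \left(3 + 1\right) \left(1 - 3 \left(3 + 1\right)\right) 11 \left(- \frac{1}{5}\right) - 12 = 4 \left(1 - 12\right) \left(- \frac{11}{5}\right) - 12 = 4 \left(-11\right) \left(- \frac{11}{5}\right) - 12 = \left(-44\right) \left(- \frac{11}{5}\right) - 12 = \frac{484}{5} - 12 = \frac{424}{5}$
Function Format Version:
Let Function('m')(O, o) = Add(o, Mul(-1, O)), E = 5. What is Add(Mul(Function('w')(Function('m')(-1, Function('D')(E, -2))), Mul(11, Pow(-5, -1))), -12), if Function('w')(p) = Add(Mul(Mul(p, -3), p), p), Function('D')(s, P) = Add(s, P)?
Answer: Rational(424, 5) ≈ 84.800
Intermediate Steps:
Function('D')(s, P) = Add(P, s)
Function('w')(p) = Add(p, Mul(-3, Pow(p, 2))) (Function('w')(p) = Add(Mul(Mul(-3, p), p), p) = Add(Mul(-3, Pow(p, 2)), p) = Add(p, Mul(-3, Pow(p, 2))))
Add(Mul(Function('w')(Function('m')(-1, Function('D')(E, -2))), Mul(11, Pow(-5, -1))), -12) = Add(Mul(Mul(Add(Add(-2, 5), Mul(-1, -1)), Add(1, Mul(-3, Add(Add(-2, 5), Mul(-1, -1))))), Mul(11, Pow(-5, -1))), -12) = Add(Mul(Mul(Add(3, 1), Add(1, Mul(-3, Add(3, 1)))), Mul(11, Rational(-1, 5))), -12) = Add(Mul(Mul(4, Add(1, Mul(-3, 4))), Rational(-11, 5)), -12) = Add(Mul(Mul(4, Add(1, -12)), Rational(-11, 5)), -12) = Add(Mul(Mul(4, -11), Rational(-11, 5)), -12) = Add(Mul(-44, Rational(-11, 5)), -12) = Add(Rational(484, 5), -12) = Rational(424, 5)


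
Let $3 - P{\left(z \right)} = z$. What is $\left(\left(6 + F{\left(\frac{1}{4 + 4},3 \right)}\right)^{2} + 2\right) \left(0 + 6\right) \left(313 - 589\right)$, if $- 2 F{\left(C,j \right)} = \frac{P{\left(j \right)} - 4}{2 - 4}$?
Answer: $-44712$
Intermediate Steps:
$P{\left(z \right)} = 3 - z$
$F{\left(C,j \right)} = - \frac{1}{4} - \frac{j}{4}$ ($F{\left(C,j \right)} = - \frac{\left(\left(3 - j\right) - 4\right) \frac{1}{2 - 4}}{2} = - \frac{\left(-1 - j\right) \frac{1}{-2}}{2} = - \frac{\left(-1 - j\right) \left(- \frac{1}{2}\right)}{2} = - \frac{\frac{1}{2} + \frac{j}{2}}{2} = - \frac{1}{4} - \frac{j}{4}$)
$\left(\left(6 + F{\left(\frac{1}{4 + 4},3 \right)}\right)^{2} + 2\right) \left(0 + 6\right) \left(313 - 589\right) = \left(\left(6 - 1\right)^{2} + 2\right) \left(0 + 6\right) \left(313 - 589\right) = \left(\left(6 - 1\right)^{2} + 2\right) 6 \left(313 - 589\right) = \left(\left(6 - 1\right)^{2} + 2\right) 6 \left(-276\right) = \left(5^{2} + 2\right) 6 \left(-276\right) = \left(25 + 2\right) 6 \left(-276\right) = 27 \cdot 6 \left(-276\right) = 162 \left(-276\right) = -44712$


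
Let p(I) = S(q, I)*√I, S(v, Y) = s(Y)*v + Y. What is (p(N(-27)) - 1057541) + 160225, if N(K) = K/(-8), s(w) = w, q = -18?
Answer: -897316 - 1377*√6/32 ≈ -8.9742e+5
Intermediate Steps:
S(v, Y) = Y + Y*v (S(v, Y) = Y*v + Y = Y + Y*v)
N(K) = -K/8 (N(K) = K*(-⅛) = -K/8)
p(I) = -17*I^(3/2) (p(I) = (I*(1 - 18))*√I = (I*(-17))*√I = (-17*I)*√I = -17*I^(3/2))
(p(N(-27)) - 1057541) + 160225 = (-17*81*√6/32 - 1057541) + 160225 = (-1377*√6/32 - 1057541) + 160225 = (-1057541 - 1377*√6/32) + 160225 = -897316 - 1377*√6/32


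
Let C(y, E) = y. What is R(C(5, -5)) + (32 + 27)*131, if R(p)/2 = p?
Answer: 7739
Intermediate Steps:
R(p) = 2*p
R(C(5, -5)) + (32 + 27)*131 = 2*5 + (32 + 27)*131 = 10 + 59*131 = 10 + 7729 = 7739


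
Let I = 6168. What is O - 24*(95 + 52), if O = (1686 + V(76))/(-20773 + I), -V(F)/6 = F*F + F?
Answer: -51493014/14605 ≈ -3525.7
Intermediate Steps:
V(F) = -6*F - 6*F² (V(F) = -6*(F*F + F) = -6*(F² + F) = -6*(F + F²) = -6*F - 6*F²)
O = 33426/14605 (O = (1686 - 6*76*(1 + 76))/(-20773 + 6168) = (1686 - 6*76*77)/(-14605) = (1686 - 35112)*(-1/14605) = -33426*(-1/14605) = 33426/14605 ≈ 2.2887)
O - 24*(95 + 52) = 33426/14605 - 24*(95 + 52) = 33426/14605 - 24*147 = 33426/14605 - 1*3528 = 33426/14605 - 3528 = -51493014/14605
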